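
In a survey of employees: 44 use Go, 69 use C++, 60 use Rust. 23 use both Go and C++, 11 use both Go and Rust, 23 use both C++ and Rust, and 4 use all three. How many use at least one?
|A∪B∪C| = 44+69+60-23-11-23+4 = 120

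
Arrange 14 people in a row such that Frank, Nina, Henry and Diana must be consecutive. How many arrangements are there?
Treat the 4 as one block: (14-4+1)! × 4! = 39916800 × 24 = 958003200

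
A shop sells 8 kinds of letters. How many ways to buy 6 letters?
C(6+8-1, 8-1) = C(13, 7) = 1716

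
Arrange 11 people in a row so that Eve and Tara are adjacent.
Treat as block: (11-1)! × 2! = 3628800 × 2 = 7257600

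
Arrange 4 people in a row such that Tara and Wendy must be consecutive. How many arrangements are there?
Treat the 2 as one block: (4-2+1)! × 2! = 6 × 2 = 12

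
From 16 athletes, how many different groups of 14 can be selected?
C(16,14) = 16!/(14!×2!) = 120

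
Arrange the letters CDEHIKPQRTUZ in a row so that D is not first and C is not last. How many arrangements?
By inclusion-exclusion: 12! - 2×(12-1)! + (12-2)! = 479001600 - 79833600 + 3628800 = 402796800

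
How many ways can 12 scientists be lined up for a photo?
12! = 479001600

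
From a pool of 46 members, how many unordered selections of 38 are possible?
C(46,38) = 46!/(38!×8!) = 260932815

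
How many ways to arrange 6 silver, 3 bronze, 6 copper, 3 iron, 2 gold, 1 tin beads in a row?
21! / (6! × 3! × 6! × 3! × 2! × 1!) = 1368820252800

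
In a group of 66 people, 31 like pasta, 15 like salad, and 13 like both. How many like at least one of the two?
|A∪B| = |A| + |B| - |A∩B| = 31 + 15 - 13 = 33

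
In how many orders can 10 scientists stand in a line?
10! = 3628800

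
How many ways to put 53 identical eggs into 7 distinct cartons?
C(53+7-1, 7-1) = C(59, 6) = 45057474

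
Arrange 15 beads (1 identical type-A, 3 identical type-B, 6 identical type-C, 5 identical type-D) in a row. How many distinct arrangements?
15! / (1! × 3! × 6! × 5!) = 2522520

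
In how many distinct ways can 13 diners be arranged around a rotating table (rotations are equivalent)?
Circular: fix one position, arrange the rest. (13-1)! = 479001600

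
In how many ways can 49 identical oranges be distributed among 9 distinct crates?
C(49+9-1, 9-1) = C(57, 8) = 1652411475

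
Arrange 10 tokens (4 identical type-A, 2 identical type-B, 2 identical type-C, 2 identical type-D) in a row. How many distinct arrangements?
10! / (4! × 2! × 2! × 2!) = 18900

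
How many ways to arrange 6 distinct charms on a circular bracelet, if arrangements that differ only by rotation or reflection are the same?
(6-1)!/2 = 120/2 = 60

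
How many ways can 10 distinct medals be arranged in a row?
10! = 3628800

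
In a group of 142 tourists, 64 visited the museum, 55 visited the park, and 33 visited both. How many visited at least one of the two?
|A∪B| = |A| + |B| - |A∩B| = 64 + 55 - 33 = 86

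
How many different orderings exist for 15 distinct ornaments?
15! = 1307674368000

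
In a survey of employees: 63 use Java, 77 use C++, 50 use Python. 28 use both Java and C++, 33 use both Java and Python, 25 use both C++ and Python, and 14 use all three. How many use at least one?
|A∪B∪C| = 63+77+50-28-33-25+14 = 118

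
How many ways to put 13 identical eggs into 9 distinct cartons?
C(13+9-1, 9-1) = C(21, 8) = 203490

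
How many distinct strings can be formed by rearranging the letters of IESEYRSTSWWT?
12! / (2! × 3! × 1! × 2! × 1! × 2! × 1!) = 9979200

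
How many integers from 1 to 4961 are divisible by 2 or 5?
⌊4961/2⌋ + ⌊4961/5⌋ - ⌊4961/10⌋ = 2480 + 992 - 496 = 2976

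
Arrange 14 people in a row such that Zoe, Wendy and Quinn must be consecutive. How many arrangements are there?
Treat the 3 as one block: (14-3+1)! × 3! = 479001600 × 6 = 2874009600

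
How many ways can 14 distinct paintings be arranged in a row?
14! = 87178291200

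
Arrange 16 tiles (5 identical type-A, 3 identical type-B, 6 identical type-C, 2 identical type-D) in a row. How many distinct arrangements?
16! / (5! × 3! × 6! × 2!) = 20180160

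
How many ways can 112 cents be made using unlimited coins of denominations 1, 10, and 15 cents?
Coefficient of x^112 in 1/(1-x^1) · 1/(1-x^10) · 1/(1-x^15). Case on j = number of 15-cent coins (j = 0..7); remainder r = 112 - 15j is made from {1,10} in ⌊r/10⌋+1 ways. r = 112, 97, 82, 67, 52, 37, 22, 7 → 12 + 10 + 9 + 7 + 6 + 4 + 3 + 1 = 52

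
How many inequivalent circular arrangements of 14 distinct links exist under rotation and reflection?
(14-1)!/2 = 6227020800/2 = 3113510400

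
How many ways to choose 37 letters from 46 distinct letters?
C(46,37) = 46!/(37!×9!) = 1101716330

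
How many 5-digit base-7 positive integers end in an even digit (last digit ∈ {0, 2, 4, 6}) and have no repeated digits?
Last∈{0,2,4,6}. Last=0: 360. Last nonzero: 3×5×P(5,3) = 900. Total = 1260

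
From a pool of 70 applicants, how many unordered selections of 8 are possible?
C(70,8) = 70!/(8!×62!) = 9440350920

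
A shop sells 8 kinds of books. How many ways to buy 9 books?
C(9+8-1, 8-1) = C(16, 7) = 11440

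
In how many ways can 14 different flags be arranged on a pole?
14! = 87178291200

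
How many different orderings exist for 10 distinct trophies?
10! = 3628800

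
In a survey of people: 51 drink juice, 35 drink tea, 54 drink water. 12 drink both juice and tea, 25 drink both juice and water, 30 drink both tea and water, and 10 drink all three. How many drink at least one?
|A∪B∪C| = 51+35+54-12-25-30+10 = 83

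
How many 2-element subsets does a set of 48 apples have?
C(48,2) = 48!/(2!×46!) = 1128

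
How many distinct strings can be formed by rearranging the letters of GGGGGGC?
7! / (6! × 1!) = 7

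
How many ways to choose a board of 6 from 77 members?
C(77,6) = 77!/(6!×71!) = 237093780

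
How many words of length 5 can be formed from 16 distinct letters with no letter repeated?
P(16,5) = 16!/(16-5)! = 524160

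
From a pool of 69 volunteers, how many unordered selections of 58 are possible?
C(69,58) = 69!/(58!×11!) = 1823810410032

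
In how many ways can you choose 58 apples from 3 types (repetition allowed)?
C(58+3-1, 3-1) = C(60, 2) = 1770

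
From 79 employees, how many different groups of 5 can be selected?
C(79,5) = 79!/(5!×74!) = 22537515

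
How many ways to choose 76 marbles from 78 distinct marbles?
C(78,76) = 78!/(76!×2!) = 3003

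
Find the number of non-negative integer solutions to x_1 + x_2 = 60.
C(60+2-1, 2-1) = C(61, 1) = 61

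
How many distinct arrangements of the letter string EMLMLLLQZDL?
11! / (1! × 1! × 5! × 1! × 1! × 2!) = 166320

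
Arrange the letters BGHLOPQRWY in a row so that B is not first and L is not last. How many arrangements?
By inclusion-exclusion: 10! - 2×(10-1)! + (10-2)! = 3628800 - 725760 + 40320 = 2943360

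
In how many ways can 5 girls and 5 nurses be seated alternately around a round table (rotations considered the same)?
Fix one of the girls: (5-1)! ways for the remaining girls, × 5! ways for the nurses = 24 × 120 = 2880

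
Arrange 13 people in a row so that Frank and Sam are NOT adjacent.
Total - adjacent = 13! - (13-1)!×2 = 6227020800 - 958003200 = 5269017600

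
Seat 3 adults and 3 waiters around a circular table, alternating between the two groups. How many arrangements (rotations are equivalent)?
Fix one of the adults: (3-1)! ways for the remaining adults, × 3! ways for the waiters = 2 × 6 = 12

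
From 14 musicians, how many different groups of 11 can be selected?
C(14,11) = 14!/(11!×3!) = 364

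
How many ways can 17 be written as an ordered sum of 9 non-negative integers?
C(17+9-1, 9-1) = C(25, 8) = 1081575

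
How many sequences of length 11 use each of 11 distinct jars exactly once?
11! = 39916800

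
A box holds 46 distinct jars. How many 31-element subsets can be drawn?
C(46,31) = 46!/(31!×15!) = 511738760544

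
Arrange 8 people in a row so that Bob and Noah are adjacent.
Treat as block: (8-1)! × 2! = 5040 × 2 = 10080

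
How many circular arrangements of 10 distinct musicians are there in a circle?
Circular: fix one position, arrange the rest. (10-1)! = 362880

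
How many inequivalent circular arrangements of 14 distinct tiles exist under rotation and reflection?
(14-1)!/2 = 6227020800/2 = 3113510400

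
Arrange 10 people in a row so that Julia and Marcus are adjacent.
Treat as block: (10-1)! × 2! = 362880 × 2 = 725760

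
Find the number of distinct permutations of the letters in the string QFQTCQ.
6! / (1! × 1! × 3! × 1!) = 120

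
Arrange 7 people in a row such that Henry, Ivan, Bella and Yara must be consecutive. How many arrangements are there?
Treat the 4 as one block: (7-4+1)! × 4! = 24 × 24 = 576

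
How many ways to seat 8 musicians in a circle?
Circular: fix one position, arrange the rest. (8-1)! = 5040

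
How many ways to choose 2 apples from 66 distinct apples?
C(66,2) = 66!/(2!×64!) = 2145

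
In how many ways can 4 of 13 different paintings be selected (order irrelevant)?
C(13,4) = 13!/(4!×9!) = 715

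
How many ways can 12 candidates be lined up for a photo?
12! = 479001600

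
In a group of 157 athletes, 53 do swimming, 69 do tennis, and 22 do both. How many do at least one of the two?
|A∪B| = |A| + |B| - |A∩B| = 53 + 69 - 22 = 100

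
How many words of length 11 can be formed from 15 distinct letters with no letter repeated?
P(15,11) = 15!/(15-11)! = 54486432000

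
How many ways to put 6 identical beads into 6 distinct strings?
C(6+6-1, 6-1) = C(11, 5) = 462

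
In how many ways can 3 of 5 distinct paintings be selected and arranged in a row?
P(5,3) = 5!/(5-3)! = 60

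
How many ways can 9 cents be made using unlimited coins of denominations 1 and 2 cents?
Coefficient of x^9 in 1/(1-x^1) · 1/(1-x^2). Use j coins of 2 for j = 0..⌊9/2⌋ = 4, the rest in 1s: 4 + 1 = 5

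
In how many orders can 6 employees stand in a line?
6! = 720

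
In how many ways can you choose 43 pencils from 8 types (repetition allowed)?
C(43+8-1, 8-1) = C(50, 7) = 99884400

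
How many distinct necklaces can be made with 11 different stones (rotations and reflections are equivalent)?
(11-1)!/2 = 3628800/2 = 1814400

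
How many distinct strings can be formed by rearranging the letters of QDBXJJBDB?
9! / (2! × 1! × 1! × 2! × 3!) = 15120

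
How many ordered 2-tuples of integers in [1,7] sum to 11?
Coefficient of x^11 in (x + x² + ... + x^7)^2. By inclusion-exclusion on dice exceeding 7: Σ_j (-1)^j C(2,j)·C(11-1-7j, 1) = C(2,0)·C(10,1) - C(2,1)·C(3,1) = 1·10 - 2·3 = 4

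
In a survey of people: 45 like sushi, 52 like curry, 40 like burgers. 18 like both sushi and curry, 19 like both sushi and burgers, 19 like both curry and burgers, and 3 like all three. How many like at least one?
|A∪B∪C| = 45+52+40-18-19-19+3 = 84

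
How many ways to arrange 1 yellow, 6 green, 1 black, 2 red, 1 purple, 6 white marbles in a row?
17! / (1! × 6! × 1! × 2! × 1! × 6!) = 343062720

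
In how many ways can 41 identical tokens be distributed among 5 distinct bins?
C(41+5-1, 5-1) = C(45, 4) = 148995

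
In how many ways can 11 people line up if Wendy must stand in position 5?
Fix one position: (11-1)! = 3628800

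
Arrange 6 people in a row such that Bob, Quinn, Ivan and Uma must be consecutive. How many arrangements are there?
Treat the 4 as one block: (6-4+1)! × 4! = 6 × 24 = 144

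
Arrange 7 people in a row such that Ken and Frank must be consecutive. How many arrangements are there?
Treat the 2 as one block: (7-2+1)! × 2! = 720 × 2 = 1440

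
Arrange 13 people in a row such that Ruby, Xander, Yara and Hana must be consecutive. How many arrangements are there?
Treat the 4 as one block: (13-4+1)! × 4! = 3628800 × 24 = 87091200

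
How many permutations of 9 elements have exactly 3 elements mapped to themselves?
Choose the 3 fixed points C(9,3) = 84, derange the rest: !6 = Σ_{j=0}^{6} (-1)^j·6!/j! = 720 - 720 + 360 - 120 + 30 - 6 + 1 = 265. Product = 84 × 265 = 22260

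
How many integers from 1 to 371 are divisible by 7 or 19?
⌊371/7⌋ + ⌊371/19⌋ - ⌊371/133⌋ = 53 + 19 - 2 = 70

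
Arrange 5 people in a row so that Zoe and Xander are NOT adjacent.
Total - adjacent = 5! - (5-1)!×2 = 120 - 48 = 72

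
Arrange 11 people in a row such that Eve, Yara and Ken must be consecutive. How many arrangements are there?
Treat the 3 as one block: (11-3+1)! × 3! = 362880 × 6 = 2177280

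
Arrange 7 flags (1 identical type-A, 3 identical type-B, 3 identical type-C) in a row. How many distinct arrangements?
7! / (1! × 3! × 3!) = 140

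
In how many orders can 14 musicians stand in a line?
14! = 87178291200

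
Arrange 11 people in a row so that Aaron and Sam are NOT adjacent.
Total - adjacent = 11! - (11-1)!×2 = 39916800 - 7257600 = 32659200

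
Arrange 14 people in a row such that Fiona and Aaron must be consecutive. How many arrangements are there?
Treat the 2 as one block: (14-2+1)! × 2! = 6227020800 × 2 = 12454041600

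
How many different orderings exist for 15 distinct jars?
15! = 1307674368000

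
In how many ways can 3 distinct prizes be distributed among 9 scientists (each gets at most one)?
P(9,3) = 9!/(9-3)! = 504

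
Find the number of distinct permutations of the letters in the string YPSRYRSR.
8! / (2! × 3! × 1! × 2!) = 1680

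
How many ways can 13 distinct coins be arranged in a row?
13! = 6227020800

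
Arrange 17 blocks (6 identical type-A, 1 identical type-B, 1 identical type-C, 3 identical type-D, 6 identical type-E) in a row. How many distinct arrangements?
17! / (6! × 1! × 1! × 3! × 6!) = 114354240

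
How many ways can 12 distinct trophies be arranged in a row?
12! = 479001600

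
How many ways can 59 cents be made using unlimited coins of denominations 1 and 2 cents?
Coefficient of x^59 in 1/(1-x^1) · 1/(1-x^2). Use j coins of 2 for j = 0..⌊59/2⌋ = 29, the rest in 1s: 29 + 1 = 30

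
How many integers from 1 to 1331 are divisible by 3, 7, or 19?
⌊1331/3⌋+⌊1331/7⌋+⌊1331/19⌋ - ⌊1331/21⌋-⌊1331/57⌋-⌊1331/133⌋ + ⌊1331/399⌋ = 443+190+70 - 63-23-10 + 3 = 610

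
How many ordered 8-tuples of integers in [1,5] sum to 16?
Coefficient of x^16 in (x + x² + ... + x^5)^8. By inclusion-exclusion on dice exceeding 5: Σ_j (-1)^j C(8,j)·C(16-1-5j, 7) = C(8,0)·C(15,7) - C(8,1)·C(10,7) = 1·6435 - 8·120 = 5475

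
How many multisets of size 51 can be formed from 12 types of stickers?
C(51+12-1, 12-1) = C(62, 11) = 508271323092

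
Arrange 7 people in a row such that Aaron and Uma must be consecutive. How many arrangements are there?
Treat the 2 as one block: (7-2+1)! × 2! = 720 × 2 = 1440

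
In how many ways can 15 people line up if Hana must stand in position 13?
Fix one position: (15-1)! = 87178291200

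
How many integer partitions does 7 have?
Pentagonal recurrence p(n) = p(n-1) + p(n-2) - p(n-5) - p(n-7) + p(n-12) + p(n-15) - ... gives p(0..6) = 1, 1, 2, 3, 5, 7, 11. p(7) = p(6) + p(5) - p(2) - p(0) = 11 + 7 - 2 - 1 = 15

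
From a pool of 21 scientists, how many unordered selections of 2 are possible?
C(21,2) = 21!/(2!×19!) = 210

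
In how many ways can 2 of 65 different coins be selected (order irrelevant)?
C(65,2) = 65!/(2!×63!) = 2080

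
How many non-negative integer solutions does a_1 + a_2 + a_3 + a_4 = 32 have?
C(32+4-1, 4-1) = C(35, 3) = 6545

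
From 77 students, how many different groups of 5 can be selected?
C(77,5) = 77!/(5!×72!) = 19757815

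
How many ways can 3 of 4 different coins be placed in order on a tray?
P(4,3) = 4!/(4-3)! = 24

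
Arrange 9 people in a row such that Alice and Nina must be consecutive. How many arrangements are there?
Treat the 2 as one block: (9-2+1)! × 2! = 40320 × 2 = 80640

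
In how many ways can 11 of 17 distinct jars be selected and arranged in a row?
P(17,11) = 17!/(17-11)! = 494010316800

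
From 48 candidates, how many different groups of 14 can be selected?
C(48,14) = 48!/(14!×34!) = 482320623240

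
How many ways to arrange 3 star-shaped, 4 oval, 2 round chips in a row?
9! / (3! × 4! × 2!) = 1260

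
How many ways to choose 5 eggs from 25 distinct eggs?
C(25,5) = 25!/(5!×20!) = 53130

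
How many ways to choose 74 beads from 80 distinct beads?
C(80,74) = 80!/(74!×6!) = 300500200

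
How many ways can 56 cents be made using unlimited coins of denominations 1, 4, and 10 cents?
Coefficient of x^56 in 1/(1-x^1) · 1/(1-x^4) · 1/(1-x^10). Case on j = number of 10-cent coins (j = 0..5); remainder r = 56 - 10j is made from {1,4} in ⌊r/4⌋+1 ways. r = 56, 46, 36, 26, 16, 6 → 15 + 12 + 10 + 7 + 5 + 2 = 51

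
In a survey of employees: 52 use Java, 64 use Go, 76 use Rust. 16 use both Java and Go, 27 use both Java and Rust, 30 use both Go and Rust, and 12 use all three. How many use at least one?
|A∪B∪C| = 52+64+76-16-27-30+12 = 131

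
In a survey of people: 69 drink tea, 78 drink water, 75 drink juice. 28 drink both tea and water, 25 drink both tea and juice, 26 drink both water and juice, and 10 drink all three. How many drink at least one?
|A∪B∪C| = 69+78+75-28-25-26+10 = 153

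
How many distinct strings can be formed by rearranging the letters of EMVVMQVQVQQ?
11! / (4! × 4! × 2! × 1!) = 34650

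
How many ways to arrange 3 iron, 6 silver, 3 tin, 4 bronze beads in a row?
16! / (3! × 6! × 3! × 4!) = 33633600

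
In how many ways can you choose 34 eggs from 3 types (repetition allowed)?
C(34+3-1, 3-1) = C(36, 2) = 630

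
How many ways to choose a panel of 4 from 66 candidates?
C(66,4) = 66!/(4!×62!) = 720720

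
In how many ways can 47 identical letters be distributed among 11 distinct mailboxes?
C(47+11-1, 11-1) = C(57, 10) = 43183019880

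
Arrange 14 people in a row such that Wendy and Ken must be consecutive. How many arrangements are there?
Treat the 2 as one block: (14-2+1)! × 2! = 6227020800 × 2 = 12454041600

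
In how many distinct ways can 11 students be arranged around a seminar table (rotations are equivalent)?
Circular: fix one position, arrange the rest. (11-1)! = 3628800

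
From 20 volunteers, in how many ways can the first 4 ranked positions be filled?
P(20,4) = 20!/(20-4)! = 116280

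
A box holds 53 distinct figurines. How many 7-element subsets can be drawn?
C(53,7) = 53!/(7!×46!) = 154143080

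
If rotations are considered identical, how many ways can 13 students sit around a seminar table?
Circular: fix one position, arrange the rest. (13-1)! = 479001600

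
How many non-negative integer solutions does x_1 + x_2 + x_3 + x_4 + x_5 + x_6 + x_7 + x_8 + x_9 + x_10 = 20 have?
C(20+10-1, 10-1) = C(29, 9) = 10015005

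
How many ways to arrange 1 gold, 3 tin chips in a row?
4! / (1! × 3!) = 4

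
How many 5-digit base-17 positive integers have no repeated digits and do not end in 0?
Last digit: 16 nonzero choices. First digit: 15 (nonzero, ≠last). Middle 3: P(15,3) = 2730. Total = 655200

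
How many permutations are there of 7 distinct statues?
7! = 5040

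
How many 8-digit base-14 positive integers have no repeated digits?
First digit: 13 choices (nonzero). Then descending: 13 × 13 × 12 × 11 × 10 × 9 × 8 × 7 = 112432320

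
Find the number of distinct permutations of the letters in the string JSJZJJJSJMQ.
11! / (2! × 1! × 1! × 6! × 1!) = 27720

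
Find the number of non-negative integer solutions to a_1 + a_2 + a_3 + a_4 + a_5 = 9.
C(9+5-1, 5-1) = C(13, 4) = 715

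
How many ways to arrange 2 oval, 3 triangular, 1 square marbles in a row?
6! / (2! × 3! × 1!) = 60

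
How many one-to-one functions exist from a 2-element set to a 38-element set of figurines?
P(38,2) = 38!/(38-2)! = 1406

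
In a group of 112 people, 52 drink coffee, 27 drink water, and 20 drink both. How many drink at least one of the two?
|A∪B| = |A| + |B| - |A∩B| = 52 + 27 - 20 = 59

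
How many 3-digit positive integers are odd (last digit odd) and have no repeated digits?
Last∈{1,3,5,7,9}. Last=0: 0. Last nonzero: 5×8×P(8,1) = 320. Total = 320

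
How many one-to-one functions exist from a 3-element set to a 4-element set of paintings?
P(4,3) = 4!/(4-3)! = 24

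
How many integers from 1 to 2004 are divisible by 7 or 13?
⌊2004/7⌋ + ⌊2004/13⌋ - ⌊2004/91⌋ = 286 + 154 - 22 = 418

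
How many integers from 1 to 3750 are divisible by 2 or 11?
⌊3750/2⌋ + ⌊3750/11⌋ - ⌊3750/22⌋ = 1875 + 340 - 170 = 2045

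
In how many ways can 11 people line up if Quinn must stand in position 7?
Fix one position: (11-1)! = 3628800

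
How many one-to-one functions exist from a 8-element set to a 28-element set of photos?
P(28,8) = 28!/(28-8)! = 125318793600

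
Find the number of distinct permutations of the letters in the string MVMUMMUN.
8! / (2! × 4! × 1! × 1!) = 840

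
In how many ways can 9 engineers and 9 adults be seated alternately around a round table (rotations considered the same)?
Fix one of the engineers: (9-1)! ways for the remaining engineers, × 9! ways for the adults = 40320 × 362880 = 14631321600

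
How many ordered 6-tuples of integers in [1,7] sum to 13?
Coefficient of x^13 in (x + x² + ... + x^7)^6. By inclusion-exclusion on dice exceeding 7: Σ_j (-1)^j C(6,j)·C(13-1-7j, 5) = C(6,0)·C(12,5) - C(6,1)·C(5,5) = 1·792 - 6·1 = 786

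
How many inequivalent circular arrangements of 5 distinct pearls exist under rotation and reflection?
(5-1)!/2 = 24/2 = 12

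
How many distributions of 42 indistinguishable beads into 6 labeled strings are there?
C(42+6-1, 6-1) = C(47, 5) = 1533939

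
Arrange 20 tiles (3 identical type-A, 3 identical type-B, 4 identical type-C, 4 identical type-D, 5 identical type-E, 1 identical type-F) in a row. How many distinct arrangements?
20! / (3! × 3! × 4! × 4! × 5! × 1!) = 977728752000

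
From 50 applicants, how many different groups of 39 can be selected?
C(50,39) = 50!/(39!×11!) = 37353738800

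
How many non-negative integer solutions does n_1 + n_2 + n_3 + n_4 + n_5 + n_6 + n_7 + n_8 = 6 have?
C(6+8-1, 8-1) = C(13, 7) = 1716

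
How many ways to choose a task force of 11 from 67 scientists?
C(67,11) = 67!/(11!×56!) = 1285063345176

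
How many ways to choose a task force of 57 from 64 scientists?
C(64,57) = 64!/(57!×7!) = 621216192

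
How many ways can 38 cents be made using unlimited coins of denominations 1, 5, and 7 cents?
Coefficient of x^38 in 1/(1-x^1) · 1/(1-x^5) · 1/(1-x^7). Case on j = number of 7-cent coins (j = 0..5); remainder r = 38 - 7j is made from {1,5} in ⌊r/5⌋+1 ways. r = 38, 31, 24, 17, 10, 3 → 8 + 7 + 5 + 4 + 3 + 1 = 28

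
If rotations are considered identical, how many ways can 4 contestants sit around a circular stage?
Circular: fix one position, arrange the rest. (4-1)! = 6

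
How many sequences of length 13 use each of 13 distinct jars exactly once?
13! = 6227020800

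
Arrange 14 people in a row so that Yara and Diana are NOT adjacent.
Total - adjacent = 14! - (14-1)!×2 = 87178291200 - 12454041600 = 74724249600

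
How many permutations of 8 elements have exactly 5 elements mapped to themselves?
Choose the 5 fixed points C(8,5) = 56, derange the rest: !3 = Σ_{j=0}^{3} (-1)^j·3!/j! = 6 - 6 + 3 - 1 = 2. Product = 56 × 2 = 112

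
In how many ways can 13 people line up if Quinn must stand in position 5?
Fix one position: (13-1)! = 479001600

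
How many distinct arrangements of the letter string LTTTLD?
6! / (1! × 2! × 3!) = 60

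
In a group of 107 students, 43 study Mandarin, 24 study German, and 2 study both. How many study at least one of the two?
|A∪B| = |A| + |B| - |A∩B| = 43 + 24 - 2 = 65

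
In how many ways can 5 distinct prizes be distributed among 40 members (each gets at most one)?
P(40,5) = 40!/(40-5)! = 78960960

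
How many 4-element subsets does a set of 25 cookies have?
C(25,4) = 25!/(4!×21!) = 12650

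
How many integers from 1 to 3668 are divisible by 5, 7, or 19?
⌊3668/5⌋+⌊3668/7⌋+⌊3668/19⌋ - ⌊3668/35⌋-⌊3668/95⌋-⌊3668/133⌋ + ⌊3668/665⌋ = 733+524+193 - 104-38-27 + 5 = 1286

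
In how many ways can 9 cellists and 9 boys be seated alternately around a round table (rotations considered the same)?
Fix one of the cellists: (9-1)! ways for the remaining cellists, × 9! ways for the boys = 40320 × 362880 = 14631321600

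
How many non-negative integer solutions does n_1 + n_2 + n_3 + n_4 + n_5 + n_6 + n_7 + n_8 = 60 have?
C(60+8-1, 8-1) = C(67, 7) = 869648208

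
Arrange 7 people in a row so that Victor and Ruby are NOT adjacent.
Total - adjacent = 7! - (7-1)!×2 = 5040 - 1440 = 3600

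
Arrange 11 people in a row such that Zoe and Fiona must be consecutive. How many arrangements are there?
Treat the 2 as one block: (11-2+1)! × 2! = 3628800 × 2 = 7257600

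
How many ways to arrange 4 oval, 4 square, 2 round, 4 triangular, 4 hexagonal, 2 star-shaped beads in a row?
20! / (4! × 4! × 2! × 4! × 4! × 2!) = 1833241410000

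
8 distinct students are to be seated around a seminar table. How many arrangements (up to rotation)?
Circular: fix one position, arrange the rest. (8-1)! = 5040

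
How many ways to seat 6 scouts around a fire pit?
Circular: fix one position, arrange the rest. (6-1)! = 120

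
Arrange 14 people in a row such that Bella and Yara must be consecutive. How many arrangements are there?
Treat the 2 as one block: (14-2+1)! × 2! = 6227020800 × 2 = 12454041600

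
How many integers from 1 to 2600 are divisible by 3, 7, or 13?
⌊2600/3⌋+⌊2600/7⌋+⌊2600/13⌋ - ⌊2600/21⌋-⌊2600/39⌋-⌊2600/91⌋ + ⌊2600/273⌋ = 866+371+200 - 123-66-28 + 9 = 1229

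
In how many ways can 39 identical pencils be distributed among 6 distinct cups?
C(39+6-1, 6-1) = C(44, 5) = 1086008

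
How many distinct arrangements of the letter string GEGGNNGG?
8! / (1! × 5! × 2!) = 168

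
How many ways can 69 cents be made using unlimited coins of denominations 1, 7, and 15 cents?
Coefficient of x^69 in 1/(1-x^1) · 1/(1-x^7) · 1/(1-x^15). Case on j = number of 15-cent coins (j = 0..4); remainder r = 69 - 15j is made from {1,7} in ⌊r/7⌋+1 ways. r = 69, 54, 39, 24, 9 → 10 + 8 + 6 + 4 + 2 = 30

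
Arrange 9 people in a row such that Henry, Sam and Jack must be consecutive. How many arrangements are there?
Treat the 3 as one block: (9-3+1)! × 3! = 5040 × 6 = 30240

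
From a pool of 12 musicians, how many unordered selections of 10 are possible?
C(12,10) = 12!/(10!×2!) = 66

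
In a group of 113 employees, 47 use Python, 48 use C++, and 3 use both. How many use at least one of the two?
|A∪B| = |A| + |B| - |A∩B| = 47 + 48 - 3 = 92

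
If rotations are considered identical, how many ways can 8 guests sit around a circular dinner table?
Circular: fix one position, arrange the rest. (8-1)! = 5040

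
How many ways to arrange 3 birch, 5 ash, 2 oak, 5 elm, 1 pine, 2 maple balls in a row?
18! / (3! × 5! × 2! × 5! × 1! × 2!) = 18525386880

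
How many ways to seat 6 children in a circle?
Circular: fix one position, arrange the rest. (6-1)! = 120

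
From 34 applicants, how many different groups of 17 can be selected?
C(34,17) = 34!/(17!×17!) = 2333606220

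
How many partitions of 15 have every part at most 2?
Let r_j(i) = number of partitions of i into parts ≤ j, for i = 0..15. r_1(i) = 1 for all i; r_j(i) = r_{j-1}(i) + r_j(i-j). Rows j = 2..2: ≤2: 1 1 2 2 3 3 4 4 5 5 6 6 7 7 8 8. r_2(15) = 8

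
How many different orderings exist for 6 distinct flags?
6! = 720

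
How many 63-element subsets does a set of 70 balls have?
C(70,63) = 70!/(63!×7!) = 1198774720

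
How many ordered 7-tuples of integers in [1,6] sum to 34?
Coefficient of x^34 in (x + x² + ... + x^6)^7. By inclusion-exclusion on dice exceeding 6: Σ_j (-1)^j C(7,j)·C(34-1-6j, 6) = C(7,0)·C(33,6) - C(7,1)·C(27,6) + C(7,2)·C(21,6) - C(7,3)·C(15,6) + C(7,4)·C(9,6) = 1·1107568 - 7·296010 + 21·54264 - 35·5005 + 35·84 = 2807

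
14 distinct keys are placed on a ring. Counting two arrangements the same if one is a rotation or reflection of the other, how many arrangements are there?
(14-1)!/2 = 6227020800/2 = 3113510400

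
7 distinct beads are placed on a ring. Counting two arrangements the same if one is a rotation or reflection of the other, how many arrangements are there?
(7-1)!/2 = 720/2 = 360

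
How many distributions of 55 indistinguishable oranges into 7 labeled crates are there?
C(55+7-1, 7-1) = C(61, 6) = 55525372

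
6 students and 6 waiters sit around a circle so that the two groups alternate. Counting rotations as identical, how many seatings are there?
Fix one of the students: (6-1)! ways for the remaining students, × 6! ways for the waiters = 120 × 720 = 86400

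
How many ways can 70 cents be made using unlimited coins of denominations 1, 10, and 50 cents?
Coefficient of x^70 in 1/(1-x^1) · 1/(1-x^10) · 1/(1-x^50). Case on j = number of 50-cent coins (j = 0..1); remainder r = 70 - 50j is made from {1,10} in ⌊r/10⌋+1 ways. r = 70, 20 → 8 + 3 = 11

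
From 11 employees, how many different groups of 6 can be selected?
C(11,6) = 11!/(6!×5!) = 462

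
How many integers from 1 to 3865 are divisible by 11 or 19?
⌊3865/11⌋ + ⌊3865/19⌋ - ⌊3865/209⌋ = 351 + 203 - 18 = 536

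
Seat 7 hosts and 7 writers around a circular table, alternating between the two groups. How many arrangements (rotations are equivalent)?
Fix one of the hosts: (7-1)! ways for the remaining hosts, × 7! ways for the writers = 720 × 5040 = 3628800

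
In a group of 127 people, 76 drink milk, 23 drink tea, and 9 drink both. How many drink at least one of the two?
|A∪B| = |A| + |B| - |A∩B| = 76 + 23 - 9 = 90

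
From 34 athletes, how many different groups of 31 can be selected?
C(34,31) = 34!/(31!×3!) = 5984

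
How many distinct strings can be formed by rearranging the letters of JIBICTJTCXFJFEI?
15! / (2! × 3! × 2! × 2! × 3! × 1! × 1! × 1!) = 4540536000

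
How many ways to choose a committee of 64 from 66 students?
C(66,64) = 66!/(64!×2!) = 2145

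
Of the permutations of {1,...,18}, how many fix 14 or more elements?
Exactly j fixed points: C(18,j)·!(18-j); sum over j ≥ 14 (derangement numbers via !m = (m-1)·(!(m-1) + !(m-2)): !0..!4 = 1, 0, 1, 2, 9). Σ_{j=14}^{18} C(18,j)·!(18-j) = C(18,14)·!4 + C(18,15)·!3 + C(18,16)·!2 + C(18,17)·!1 + C(18,18)·!0 = 3060·9 + 816·2 + 153·1 + 18·0 + 1·1 = 29326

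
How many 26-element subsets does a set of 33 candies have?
C(33,26) = 33!/(26!×7!) = 4272048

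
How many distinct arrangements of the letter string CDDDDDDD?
8! / (7! × 1!) = 8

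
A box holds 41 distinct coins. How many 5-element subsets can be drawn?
C(41,5) = 41!/(5!×36!) = 749398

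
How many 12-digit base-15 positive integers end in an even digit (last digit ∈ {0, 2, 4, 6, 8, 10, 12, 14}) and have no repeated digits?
Last∈{0,2,4,6,8,10,12,14}. Last=0: 14529715200. Last nonzero: 7×13×P(13,10) = 94443148800. Total = 108972864000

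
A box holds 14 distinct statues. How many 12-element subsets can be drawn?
C(14,12) = 14!/(12!×2!) = 91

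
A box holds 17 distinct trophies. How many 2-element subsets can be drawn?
C(17,2) = 17!/(2!×15!) = 136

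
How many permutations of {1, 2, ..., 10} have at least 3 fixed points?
Exactly j fixed points: C(10,j)·!(10-j); sum over j ≥ 3 (derangement numbers via !m = (m-1)·(!(m-1) + !(m-2)): !0..!7 = 1, 0, 1, 2, 9, 44, 265, 1854). Σ_{j=3}^{10} C(10,j)·!(10-j) = C(10,3)·!7 + C(10,4)·!6 + C(10,5)·!5 + C(10,6)·!4 + C(10,7)·!3 + C(10,8)·!2 + C(10,9)·!1 + C(10,10)·!0 = 120·1854 + 210·265 + 252·44 + 210·9 + 120·2 + 45·1 + 10·0 + 1·1 = 291394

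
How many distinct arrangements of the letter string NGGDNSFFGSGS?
12! / (4! × 1! × 2! × 2! × 3!) = 831600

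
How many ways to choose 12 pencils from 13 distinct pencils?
C(13,12) = 13!/(12!×1!) = 13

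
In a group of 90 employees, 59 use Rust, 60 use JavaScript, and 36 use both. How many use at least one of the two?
|A∪B| = |A| + |B| - |A∩B| = 59 + 60 - 36 = 83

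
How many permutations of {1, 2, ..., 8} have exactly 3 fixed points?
Choose the 3 fixed points C(8,3) = 56, derange the rest: !5 = Σ_{j=0}^{5} (-1)^j·5!/j! = 120 - 120 + 60 - 20 + 5 - 1 = 44. Product = 56 × 44 = 2464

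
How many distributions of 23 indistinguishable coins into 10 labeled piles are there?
C(23+10-1, 10-1) = C(32, 9) = 28048800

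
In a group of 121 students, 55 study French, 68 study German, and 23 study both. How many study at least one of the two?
|A∪B| = |A| + |B| - |A∩B| = 55 + 68 - 23 = 100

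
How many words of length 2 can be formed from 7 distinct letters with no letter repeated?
P(7,2) = 7!/(7-2)! = 42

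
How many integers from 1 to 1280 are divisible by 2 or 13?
⌊1280/2⌋ + ⌊1280/13⌋ - ⌊1280/26⌋ = 640 + 98 - 49 = 689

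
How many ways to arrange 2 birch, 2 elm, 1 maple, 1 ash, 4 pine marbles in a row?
10! / (2! × 2! × 1! × 1! × 4!) = 37800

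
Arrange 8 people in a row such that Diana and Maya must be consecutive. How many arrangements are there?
Treat the 2 as one block: (8-2+1)! × 2! = 5040 × 2 = 10080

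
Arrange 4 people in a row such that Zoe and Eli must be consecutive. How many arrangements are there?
Treat the 2 as one block: (4-2+1)! × 2! = 6 × 2 = 12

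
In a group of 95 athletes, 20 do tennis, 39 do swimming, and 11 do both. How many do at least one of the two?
|A∪B| = |A| + |B| - |A∩B| = 20 + 39 - 11 = 48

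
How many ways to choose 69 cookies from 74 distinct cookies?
C(74,69) = 74!/(69!×5!) = 16108764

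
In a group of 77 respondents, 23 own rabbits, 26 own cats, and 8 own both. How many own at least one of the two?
|A∪B| = |A| + |B| - |A∩B| = 23 + 26 - 8 = 41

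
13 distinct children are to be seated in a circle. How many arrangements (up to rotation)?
Circular: fix one position, arrange the rest. (13-1)! = 479001600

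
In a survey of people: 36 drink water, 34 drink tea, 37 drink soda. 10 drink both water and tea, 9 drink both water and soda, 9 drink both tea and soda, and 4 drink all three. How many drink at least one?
|A∪B∪C| = 36+34+37-10-9-9+4 = 83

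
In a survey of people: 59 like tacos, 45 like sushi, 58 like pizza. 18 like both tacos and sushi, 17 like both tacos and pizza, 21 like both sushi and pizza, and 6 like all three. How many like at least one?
|A∪B∪C| = 59+45+58-18-17-21+6 = 112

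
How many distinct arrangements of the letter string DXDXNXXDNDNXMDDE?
16! / (3! × 1! × 6! × 5! × 1!) = 40360320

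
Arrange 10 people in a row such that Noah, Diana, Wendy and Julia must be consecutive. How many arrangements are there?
Treat the 4 as one block: (10-4+1)! × 4! = 5040 × 24 = 120960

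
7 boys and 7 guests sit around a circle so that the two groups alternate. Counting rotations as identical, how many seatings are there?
Fix one of the boys: (7-1)! ways for the remaining boys, × 7! ways for the guests = 720 × 5040 = 3628800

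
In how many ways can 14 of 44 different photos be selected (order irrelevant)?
C(44,14) = 44!/(14!×30!) = 114955808528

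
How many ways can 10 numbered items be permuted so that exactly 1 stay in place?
Choose the 1 fixed point C(10,1) = 10, derange the rest: !9 = Σ_{j=0}^{9} (-1)^j·9!/j! = 362880 - 362880 + 181440 - 60480 + 15120 - 3024 + 504 - 72 + 9 - 1 = 133496. Product = 10 × 133496 = 1334960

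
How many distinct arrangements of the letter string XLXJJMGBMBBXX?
13! / (4! × 1! × 2! × 1! × 2! × 3!) = 10810800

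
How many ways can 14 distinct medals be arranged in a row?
14! = 87178291200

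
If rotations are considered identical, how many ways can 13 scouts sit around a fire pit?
Circular: fix one position, arrange the rest. (13-1)! = 479001600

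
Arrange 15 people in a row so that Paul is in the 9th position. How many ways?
Fix one position: (15-1)! = 87178291200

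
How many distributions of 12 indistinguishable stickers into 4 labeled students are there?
C(12+4-1, 4-1) = C(15, 3) = 455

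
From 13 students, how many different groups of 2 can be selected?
C(13,2) = 13!/(2!×11!) = 78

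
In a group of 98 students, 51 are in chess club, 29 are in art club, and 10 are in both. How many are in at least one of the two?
|A∪B| = |A| + |B| - |A∩B| = 51 + 29 - 10 = 70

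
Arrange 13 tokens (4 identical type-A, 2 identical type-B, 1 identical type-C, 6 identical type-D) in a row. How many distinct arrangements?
13! / (4! × 2! × 1! × 6!) = 180180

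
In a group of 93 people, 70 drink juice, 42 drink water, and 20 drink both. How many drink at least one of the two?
|A∪B| = |A| + |B| - |A∩B| = 70 + 42 - 20 = 92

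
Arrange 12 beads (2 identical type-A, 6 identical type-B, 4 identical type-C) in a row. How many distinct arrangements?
12! / (2! × 6! × 4!) = 13860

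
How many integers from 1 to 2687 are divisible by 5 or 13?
⌊2687/5⌋ + ⌊2687/13⌋ - ⌊2687/65⌋ = 537 + 206 - 41 = 702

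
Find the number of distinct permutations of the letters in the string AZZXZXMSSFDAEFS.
15! / (1! × 2! × 1! × 3! × 3! × 1! × 2! × 2!) = 4540536000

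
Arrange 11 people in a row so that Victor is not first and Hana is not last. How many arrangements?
By inclusion-exclusion: 11! - 2×(11-1)! + (11-2)! = 39916800 - 7257600 + 362880 = 33022080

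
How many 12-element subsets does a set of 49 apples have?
C(49,12) = 49!/(12!×37!) = 92263734836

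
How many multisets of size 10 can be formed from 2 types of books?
C(10+2-1, 2-1) = C(11, 1) = 11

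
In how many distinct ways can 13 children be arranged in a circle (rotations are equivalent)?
Circular: fix one position, arrange the rest. (13-1)! = 479001600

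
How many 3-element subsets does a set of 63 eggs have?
C(63,3) = 63!/(3!×60!) = 39711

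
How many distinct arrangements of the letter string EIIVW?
5! / (2! × 1! × 1! × 1!) = 60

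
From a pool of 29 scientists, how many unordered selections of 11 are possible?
C(29,11) = 29!/(11!×18!) = 34597290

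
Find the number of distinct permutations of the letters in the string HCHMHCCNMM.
10! / (3! × 3! × 1! × 3!) = 16800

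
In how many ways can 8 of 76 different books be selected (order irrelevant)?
C(76,8) = 76!/(8!×68!) = 18855883575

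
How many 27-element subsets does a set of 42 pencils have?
C(42,27) = 42!/(27!×15!) = 98672427616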